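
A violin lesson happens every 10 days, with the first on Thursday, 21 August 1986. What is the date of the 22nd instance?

19 March 1987

The 22nd occurrence is 21 intervals after the first: 21 × 10 = 210 days after 21 August 1986.
August has 31 days — 10 days to the end of August leaves 200.
September has 30 days (170 left).
October has 31 days (139 left).
November has 30 days (109 left).
December has 31 days (78 left).
January has 31 days (47 left).
February has 28 days (19 left).
19 days into March → 19 March 1987.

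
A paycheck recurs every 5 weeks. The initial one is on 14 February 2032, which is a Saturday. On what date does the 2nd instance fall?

20 March 2032

The 2nd occurrence is 1 interval after the first: 1 × 35 = 35 days after 14 February 2032.
February has 29 days — 15 days to the end of February leaves 20.
20 days into March → 20 March 2032.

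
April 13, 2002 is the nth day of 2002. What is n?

103

Days in months before April: 31 + 28 + 31 = 90.
Plus 13 days into April → day 103.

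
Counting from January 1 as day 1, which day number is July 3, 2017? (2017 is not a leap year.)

Days in months before July: 31 + 28 + 31 + 30 + 31 + 30 = 181.
Plus 3 days into July → day 184.

184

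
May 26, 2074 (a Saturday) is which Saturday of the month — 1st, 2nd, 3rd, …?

4th

Day 26 falls in week ⌈26/7⌉ of the month.
Days 1–7 hold the 1st Saturday, 8–14 the 2nd, 15–21 the 3rd, 22–28 the 4th, 29–31 the 5th.
26 is in the range for the 4th.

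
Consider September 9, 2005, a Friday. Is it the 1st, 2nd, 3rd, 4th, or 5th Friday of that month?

2nd

Day 9 falls in week ⌈9/7⌉ of the month.
Days 1–7 hold the 1st Friday, 8–14 the 2nd, 15–21 the 3rd, 22–28 the 4th, 29–31 the 5th.
9 is in the range for the 2nd.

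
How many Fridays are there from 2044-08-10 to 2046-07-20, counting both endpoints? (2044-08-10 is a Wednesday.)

2044-08-10 is a Wednesday; the first Friday on or after it is 2044-08-12 (2 days later).
From 2044-08-12 to 2046-07-20: 141 + 365 + 201 = 707 days (rest of 2044, 2045, to 2046-07-20 in 2046).
707 ÷ 7 = 101 full weeks with remainder 0, so 101 more Fridays after the first → 102.

102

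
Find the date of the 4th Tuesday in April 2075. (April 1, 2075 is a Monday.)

April 2075 begins on a Monday, so the first Tuesday is April 2 (1 day later).
The 4th Tuesday is 3 weeks later: 2 + 21 = 23.

April 23, 2075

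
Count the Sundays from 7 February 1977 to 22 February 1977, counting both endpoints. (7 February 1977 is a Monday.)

7 February 1977 is a Monday; the first Sunday on or after it is 13 February 1977 (6 days later).
From 13 February 1977 to 22 February 1977 is 22 − 13 = 9 days.
9 ÷ 7 = 1 full weeks with remainder 2, so 1 more Sundays after the first → 2.

2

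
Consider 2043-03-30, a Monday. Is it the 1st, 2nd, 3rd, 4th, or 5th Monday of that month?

5th

Day 30 falls in week ⌈30/7⌉ of the month.
Days 1–7 hold the 1st Monday, 8–14 the 2nd, 15–21 the 3rd, 22–28 the 4th, 29–31 the 5th.
30 is in the range for the 5th.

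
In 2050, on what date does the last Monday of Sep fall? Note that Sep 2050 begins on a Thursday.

Sep 2050 begins on a Thursday, so the first Monday is Sep 5 (4 days later).
Sep 2050 has 30 days. Adding weeks: 5, 12, 19, 26 — the last one ≤ 30 is the 26th.

Sep 26, 2050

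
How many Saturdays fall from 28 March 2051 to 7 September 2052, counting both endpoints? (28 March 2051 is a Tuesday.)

76

28 March 2051 is a Tuesday; the first Saturday on or after it is 1 April 2051 (4 days later).
From 1 April 2051 to 7 September 2052: 274 + 251 = 525 days (rest of 2051, to 7 September 2052 in 2052).
525 ÷ 7 = 75 full weeks with remainder 0, so 75 more Saturdays after the first → 76.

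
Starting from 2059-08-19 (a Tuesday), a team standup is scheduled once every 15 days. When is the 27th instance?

2060-09-12

The 27th occurrence is 26 intervals after the first: 26 × 15 = 390 days after 2059-08-19.
August has 31 days — 12 days to the end of August leaves 378.
September has 30 days (348 left).
October has 31 days (317 left).
November has 30 days (287 left).
December has 31 days (256 left).
January has 31 days (225 left).
February has 29 days (196 left).
March has 31 days (165 left).
April has 30 days (135 left).
May has 31 days (104 left).
June has 30 days (74 left).
July has 31 days (43 left).
August has 31 days (12 left).
12 days into September → 2060-09-12.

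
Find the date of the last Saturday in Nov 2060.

Nov 2060 begins on a Monday, so the first Saturday is Nov 6 (5 days later).
Nov 2060 has 30 days. Adding weeks: 6, 13, 20, 27 — the last one ≤ 30 is the 27th.

Nov 27, 2060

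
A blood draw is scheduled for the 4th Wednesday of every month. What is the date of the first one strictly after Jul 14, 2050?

Jul 2050 starts on a Friday; its first Wednesday is the 6th, so the 4th Wednesday is the 27th — Jul 27, 2050.
Jul 27, 2050 is after Jul 14, 2050, so that is the next one.

Jul 27, 2050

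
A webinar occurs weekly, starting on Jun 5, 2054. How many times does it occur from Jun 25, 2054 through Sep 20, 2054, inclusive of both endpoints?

13

Occurrences land 7·i days after Jun 5, 2054 for i = 0, 1, 2, …
Jun 25, 2054 is 20 days after the start; 20 ÷ 7 = 2 remainder 6; since the remainder is 6, round up to i = 3. First occurrence in the window: #4 on Jun 26, 2054 (3×7 = 21 days in).
Sep 20, 2054 is 107 days after the start; 107 ÷ 7 = 15 remainder 2. Last occurrence in the window: #16 on Sep 18, 2054.
Occurrences #4 through #16: 13 in total.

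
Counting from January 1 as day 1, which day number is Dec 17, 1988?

352

Days in months before Dec: 31 + 29 + 31 + 30 + 31 + 30 + 31 + 31 + 30 + 31 + 30 = 335.
Plus 17 days into Dec → day 352.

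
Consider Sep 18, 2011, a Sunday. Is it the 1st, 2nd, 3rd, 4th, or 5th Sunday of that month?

3rd

Day 18 falls in week ⌈18/7⌉ of the month.
Days 1–7 hold the 1st Sunday, 8–14 the 2nd, 15–21 the 3rd, 22–28 the 4th, 29–31 the 5th.
18 is in the range for the 3rd.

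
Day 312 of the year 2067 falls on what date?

January has 31 days (312 − 31 = 281 remain).
February has 28 days (281 − 28 = 253 remain).
March has 31 days (253 − 31 = 222 remain).
April has 30 days (222 − 30 = 192 remain).
May has 31 days (192 − 31 = 161 remain).
June has 30 days (161 − 30 = 131 remain).
July has 31 days (131 − 31 = 100 remain).
August has 31 days (100 − 31 = 69 remain).
September has 30 days (69 − 30 = 39 remain).
October has 31 days (39 − 31 = 8 remain).
8 into November → November 8.

2067-11-08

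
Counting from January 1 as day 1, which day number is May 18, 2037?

Days in months before May: 31 + 28 + 31 + 30 = 120.
Plus 18 days into May → day 138.

138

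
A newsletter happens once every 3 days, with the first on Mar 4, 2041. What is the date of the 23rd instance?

The 23rd occurrence is 22 intervals after the first: 22 × 3 = 66 days after Mar 4, 2041.
Mar has 31 days — 27 days to the end of Mar leaves 39.
Apr has 30 days (9 left).
9 days into May → May 9, 2041.

May 9, 2041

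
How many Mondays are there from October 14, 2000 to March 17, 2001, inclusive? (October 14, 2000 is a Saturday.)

22

October 14, 2000 is a Saturday; the first Monday on or after it is October 16, 2000 (2 days later).
From October 16, 2000 to March 17, 2001: 15 + 30 + 31 + 31 + 28 + 17 = 152 days (rest of October, November, December, January, February, March).
152 ÷ 7 = 21 full weeks with remainder 5, so 21 more Mondays after the first → 22.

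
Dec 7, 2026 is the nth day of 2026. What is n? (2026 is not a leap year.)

Days in months before Dec: 31 + 28 + 31 + 30 + 31 + 30 + 31 + 31 + 30 + 31 + 30 = 334.
Plus 7 days into Dec → day 341.

341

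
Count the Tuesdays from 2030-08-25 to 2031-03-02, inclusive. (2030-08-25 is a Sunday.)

2030-08-25 is a Sunday; the first Tuesday on or after it is 2030-08-27 (2 days later).
From 2030-08-27 to 2031-03-02: 4 + 30 + 31 + 30 + 31 + 31 + 28 + 2 = 187 days (rest of August, September, October, November, December, January, February, March).
187 ÷ 7 = 26 full weeks with remainder 5, so 26 more Tuesdays after the first → 27.

27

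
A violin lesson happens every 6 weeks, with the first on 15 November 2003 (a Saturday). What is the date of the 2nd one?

27 December 2003

The 2nd occurrence is 1 interval after the first: 1 × 42 = 42 days after 15 November 2003.
November has 30 days — 15 days to the end of November leaves 27.
27 days into December → 27 December 2003.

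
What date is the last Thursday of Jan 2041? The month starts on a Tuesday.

Jan 31, 2041

Jan 2041 begins on a Tuesday, so the first Thursday is Jan 3 (2 days later).
Jan 2041 has 31 days. Adding weeks: 3, 10, 17, 24, 31 — the last one ≤ 31 is the 31st.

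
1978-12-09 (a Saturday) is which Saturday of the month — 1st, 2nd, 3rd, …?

Day 9 falls in week ⌈9/7⌉ of the month.
Days 1–7 hold the 1st Saturday, 8–14 the 2nd, 15–21 the 3rd, 22–28 the 4th, 29–31 the 5th.
9 is in the range for the 2nd.

2nd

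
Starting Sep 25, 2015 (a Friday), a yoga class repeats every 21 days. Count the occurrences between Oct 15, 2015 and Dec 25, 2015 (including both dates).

4

Occurrences land 21·i days after Sep 25, 2015 for i = 0, 1, 2, …
Oct 15, 2015 is 20 days after the start; 20 ÷ 21 = 0 remainder 20; since the remainder is 20, round up to i = 1. First occurrence in the window: #2 on Oct 16, 2015 (1×21 = 21 days in).
Dec 25, 2015 is 91 days after the start; 91 ÷ 21 = 4 remainder 7. Last occurrence in the window: #5 on Dec 18, 2015.
Occurrences #2 through #5: 4 in total.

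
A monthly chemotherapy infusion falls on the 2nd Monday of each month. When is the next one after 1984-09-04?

1984-09-10

September 1984 starts on a Saturday; its first Monday is the 3rd, so the 2nd Monday is the 10th — 1984-09-10.
1984-09-10 is after 1984-09-04, so that is the next one.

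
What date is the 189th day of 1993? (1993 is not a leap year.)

July 8, 1993

January has 31 days (189 − 31 = 158 remain).
February has 28 days (158 − 28 = 130 remain).
March has 31 days (130 − 31 = 99 remain).
April has 30 days (99 − 30 = 69 remain).
May has 31 days (69 − 31 = 38 remain).
June has 30 days (38 − 30 = 8 remain).
8 into July → July 8.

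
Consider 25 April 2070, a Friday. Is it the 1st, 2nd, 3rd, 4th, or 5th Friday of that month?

4th

Day 25 falls in week ⌈25/7⌉ of the month.
Days 1–7 hold the 1st Friday, 8–14 the 2nd, 15–21 the 3rd, 22–28 the 4th, 29–31 the 5th.
25 is in the range for the 4th.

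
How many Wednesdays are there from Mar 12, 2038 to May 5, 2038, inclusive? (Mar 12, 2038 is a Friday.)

8

Mar 12, 2038 is a Friday; the first Wednesday on or after it is Mar 17, 2038 (5 days later).
From Mar 17, 2038 to May 5, 2038: 14 + 30 + 5 = 49 days (rest of Mar, Apr, May).
49 ÷ 7 = 7 full weeks with remainder 0, so 7 more Wednesdays after the first → 8.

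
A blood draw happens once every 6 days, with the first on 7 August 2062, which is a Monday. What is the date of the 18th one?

17 November 2062

The 18th occurrence is 17 intervals after the first: 17 × 6 = 102 days after 7 August 2062.
August has 31 days — 24 days to the end of August leaves 78.
September has 30 days (48 left).
October has 31 days (17 left).
17 days into November → 17 November 2062.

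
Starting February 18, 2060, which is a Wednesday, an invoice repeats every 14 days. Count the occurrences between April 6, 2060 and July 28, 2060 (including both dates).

Occurrences land 14·i days after February 18, 2060 for i = 0, 1, 2, …
April 6, 2060 is 48 days after the start; 48 ÷ 14 = 3 remainder 6; since the remainder is 6, round up to i = 4. First occurrence in the window: #5 on April 14, 2060 (4×14 = 56 days in).
July 28, 2060 is 161 days after the start; 161 ÷ 14 = 11 remainder 7. Last occurrence in the window: #12 on July 21, 2060.
Occurrences #5 through #12: 8 in total.

8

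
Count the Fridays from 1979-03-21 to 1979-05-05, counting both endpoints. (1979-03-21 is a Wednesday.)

1979-03-21 is a Wednesday; the first Friday on or after it is 1979-03-23 (2 days later).
From 1979-03-23 to 1979-05-05: 8 + 30 + 5 = 43 days (rest of March, April, May).
43 ÷ 7 = 6 full weeks with remainder 1, so 6 more Fridays after the first → 7.

7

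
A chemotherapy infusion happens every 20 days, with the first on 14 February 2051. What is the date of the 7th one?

The 7th occurrence is 6 intervals after the first: 6 × 20 = 120 days after 14 February 2051.
February has 28 days — 14 days to the end of February leaves 106.
March has 31 days (75 left).
April has 30 days (45 left).
May has 31 days (14 left).
14 days into June → 14 June 2051.

14 June 2051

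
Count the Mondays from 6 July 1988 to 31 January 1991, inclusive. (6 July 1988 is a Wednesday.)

6 July 1988 is a Wednesday; the first Monday on or after it is 11 July 1988 (5 days later).
From 11 July 1988 to 31 January 1991: 173 + 365 + 365 + 31 = 934 days (rest of 1988, 1989, 1990, to 31 January 1991 in 1991).
934 ÷ 7 = 133 full weeks with remainder 3, so 133 more Mondays after the first → 134.

134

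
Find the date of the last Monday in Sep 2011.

Sep 26, 2011

The first Monday of Sep 2011 is Sep 5.
Sep 2011 has 30 days. Adding weeks: 5, 12, 19, 26 — the last one ≤ 30 is the 26th.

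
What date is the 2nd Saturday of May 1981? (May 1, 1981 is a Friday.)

May 9, 1981

May 1981 begins on a Friday, so the first Saturday is May 2 (1 day later).
The 2nd Saturday is 1 weeks later: 2 + 7 = 9.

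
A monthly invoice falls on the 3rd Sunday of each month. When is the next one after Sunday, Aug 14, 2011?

Aug 2011 starts on a Monday; its first Sunday is the 7th, so the 3rd Sunday is the 21st — Aug 21, 2011.
Aug 21, 2011 is after Aug 14, 2011, so that is the next one.

Aug 21, 2011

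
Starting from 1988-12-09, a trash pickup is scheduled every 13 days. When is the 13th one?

1989-05-14

The 13th occurrence is 12 intervals after the first: 12 × 13 = 156 days after 1988-12-09.
December has 31 days — 22 days to the end of December leaves 134.
January has 31 days (103 left).
February has 28 days (75 left).
March has 31 days (44 left).
April has 30 days (14 left).
14 days into May → 1989-05-14.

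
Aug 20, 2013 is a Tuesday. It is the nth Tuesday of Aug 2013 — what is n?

3rd

Day 20 falls in week ⌈20/7⌉ of the month.
Days 1–7 hold the 1st Tuesday, 8–14 the 2nd, 15–21 the 3rd, 22–28 the 4th, 29–31 the 5th.
20 is in the range for the 3rd.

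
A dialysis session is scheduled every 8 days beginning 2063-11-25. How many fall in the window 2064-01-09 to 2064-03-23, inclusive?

9

Occurrences land 8·i days after 2063-11-25 for i = 0, 1, 2, …
2064-01-09 is 45 days after the start; 45 ÷ 8 = 5 remainder 5; since the remainder is 5, round up to i = 6. First occurrence in the window: #7 on 2064-01-12 (6×8 = 48 days in).
2064-03-23 is 119 days after the start; 119 ÷ 8 = 14 remainder 7. Last occurrence in the window: #15 on 2064-03-16.
Occurrences #7 through #15: 9 in total.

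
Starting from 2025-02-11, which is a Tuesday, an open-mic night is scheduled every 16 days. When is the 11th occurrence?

2025-07-21

The 11th occurrence is 10 intervals after the first: 10 × 16 = 160 days after 2025-02-11.
February has 28 days — 17 days to the end of February leaves 143.
March has 31 days (112 left).
April has 30 days (82 left).
May has 31 days (51 left).
June has 30 days (21 left).
21 days into July → 2025-07-21.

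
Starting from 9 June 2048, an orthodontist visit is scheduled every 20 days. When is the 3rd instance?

The 3rd occurrence is 2 intervals after the first: 2 × 20 = 40 days after 9 June 2048.
June has 30 days — 21 days to the end of June leaves 19.
19 days into July → 19 July 2048.

19 July 2048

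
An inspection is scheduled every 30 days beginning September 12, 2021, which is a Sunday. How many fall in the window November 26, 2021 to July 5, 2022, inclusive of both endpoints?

Occurrences land 30·i days after September 12, 2021 for i = 0, 1, 2, …
November 26, 2021 is 75 days after the start; 75 ÷ 30 = 2 remainder 15; since the remainder is 15, round up to i = 3. First occurrence in the window: #4 on December 11, 2021 (3×30 = 90 days in).
July 5, 2022 is 296 days after the start; 296 ÷ 30 = 9 remainder 26. Last occurrence in the window: #10 on June 9, 2022.
Occurrences #4 through #10: 7 in total.

7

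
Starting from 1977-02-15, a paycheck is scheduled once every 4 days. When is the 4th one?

The 4th occurrence is 3 intervals after the first: 3 × 4 = 12 days after 1977-02-15.
12 days later is 1977-02-27.

1977-02-27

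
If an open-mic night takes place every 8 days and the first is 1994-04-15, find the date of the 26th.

1994-11-01

The 26th occurrence is 25 intervals after the first: 25 × 8 = 200 days after 1994-04-15.
April has 30 days — 15 days to the end of April leaves 185.
May has 31 days (154 left).
June has 30 days (124 left).
July has 31 days (93 left).
August has 31 days (62 left).
September has 30 days (32 left).
October has 31 days (1 left).
1 day into November → 1994-11-01.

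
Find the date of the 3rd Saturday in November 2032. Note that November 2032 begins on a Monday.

November 2032 begins on a Monday, so the first Saturday is November 6 (5 days later).
The 3rd Saturday is 2 weeks later: 6 + 14 = 20.

November 20, 2032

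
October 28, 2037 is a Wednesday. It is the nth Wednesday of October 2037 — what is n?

Day 28 falls in week ⌈28/7⌉ of the month.
Days 1–7 hold the 1st Wednesday, 8–14 the 2nd, 15–21 the 3rd, 22–28 the 4th, 29–31 the 5th.
28 is in the range for the 4th.

4th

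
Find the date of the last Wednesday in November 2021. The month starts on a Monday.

November 2021 begins on a Monday, so the first Wednesday is November 3 (2 days later).
November 2021 has 30 days. Adding weeks: 3, 10, 17, 24 — the last one ≤ 30 is the 24th.

2021-11-24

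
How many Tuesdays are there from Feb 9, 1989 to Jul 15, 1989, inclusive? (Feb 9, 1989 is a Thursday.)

22

Feb 9, 1989 is a Thursday; the first Tuesday on or after it is Feb 14, 1989 (5 days later).
From Feb 14, 1989 to Jul 15, 1989: 14 + 31 + 30 + 31 + 30 + 15 = 151 days (rest of Feb, Mar, Apr, May, Jun, Jul).
151 ÷ 7 = 21 full weeks with remainder 4, so 21 more Tuesdays after the first → 22.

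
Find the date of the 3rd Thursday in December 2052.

19 December 2052

The first Thursday of December 2052 is December 5.
The 3rd Thursday is 2 weeks later: 5 + 14 = 19.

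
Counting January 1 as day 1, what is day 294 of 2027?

2027-10-21

January has 31 days (294 − 31 = 263 remain).
February has 28 days (263 − 28 = 235 remain).
March has 31 days (235 − 31 = 204 remain).
April has 30 days (204 − 30 = 174 remain).
May has 31 days (174 − 31 = 143 remain).
June has 30 days (143 − 30 = 113 remain).
July has 31 days (113 − 31 = 82 remain).
August has 31 days (82 − 31 = 51 remain).
September has 30 days (51 − 30 = 21 remain).
21 into October → October 21.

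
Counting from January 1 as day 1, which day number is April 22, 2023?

112

Days in months before April: 31 + 28 + 31 = 90.
Plus 22 days into April → day 112.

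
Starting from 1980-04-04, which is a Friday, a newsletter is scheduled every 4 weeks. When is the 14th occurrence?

The 14th occurrence is 13 intervals after the first: 13 × 28 = 364 days after 1980-04-04.
April has 30 days — 26 days to the end of April leaves 338.
May has 31 days (307 left).
June has 30 days (277 left).
July has 31 days (246 left).
August has 31 days (215 left).
September has 30 days (185 left).
October has 31 days (154 left).
November has 30 days (124 left).
December has 31 days (93 left).
January has 31 days (62 left).
February has 28 days (34 left).
March has 31 days (3 left).
3 days into April → 1981-04-03.

1981-04-03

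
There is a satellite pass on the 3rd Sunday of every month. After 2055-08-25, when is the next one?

2055-09-19

August 2055 starts on a Sunday; its first Sunday is the 1st, so the 3rd Sunday is the 15th — 2055-08-15.
That is not after 2055-08-25, so look at September 2055.
September 2055 starts on a Wednesday; its first Sunday is the 5th, so the 3rd Sunday is the 19th — 2055-09-19.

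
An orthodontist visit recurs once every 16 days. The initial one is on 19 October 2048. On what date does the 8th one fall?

8 February 2049

The 8th occurrence is 7 intervals after the first: 7 × 16 = 112 days after 19 October 2048.
October has 31 days — 12 days to the end of October leaves 100.
November has 30 days (70 left).
December has 31 days (39 left).
January has 31 days (8 left).
8 days into February → 8 February 2049.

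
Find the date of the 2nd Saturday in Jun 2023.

Jun 10, 2023

The first Saturday of Jun 2023 is Jun 3.
The 2nd Saturday is 1 weeks later: 3 + 7 = 10.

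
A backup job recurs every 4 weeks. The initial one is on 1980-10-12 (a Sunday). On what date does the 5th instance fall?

1981-02-01

The 5th occurrence is 4 intervals after the first: 4 × 28 = 112 days after 1980-10-12.
October has 31 days — 19 days to the end of October leaves 93.
November has 30 days (63 left).
December has 31 days (32 left).
January has 31 days (1 left).
1 day into February → 1981-02-01.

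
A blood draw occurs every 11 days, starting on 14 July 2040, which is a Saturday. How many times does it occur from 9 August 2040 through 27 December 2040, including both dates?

Occurrences land 11·i days after 14 July 2040 for i = 0, 1, 2, …
9 August 2040 is 26 days after the start; 26 ÷ 11 = 2 remainder 4; since the remainder is 4, round up to i = 3. First occurrence in the window: #4 on 16 August 2040 (3×11 = 33 days in).
27 December 2040 is 166 days after the start; 166 ÷ 11 = 15 remainder 1. Last occurrence in the window: #16 on 26 December 2040.
Occurrences #4 through #16: 13 in total.

13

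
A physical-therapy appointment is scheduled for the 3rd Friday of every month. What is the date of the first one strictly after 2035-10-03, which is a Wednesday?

October 2035 starts on a Monday; its first Friday is the 5th, so the 3rd Friday is the 19th — 2035-10-19.
2035-10-19 is after 2035-10-03, so that is the next one.

2035-10-19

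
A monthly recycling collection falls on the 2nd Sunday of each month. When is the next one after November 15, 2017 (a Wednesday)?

December 10, 2017

November 2017 starts on a Wednesday; its first Sunday is the 5th, so the 2nd Sunday is the 12th — November 12, 2017.
That is not after November 15, 2017, so look at December 2017.
December 2017 starts on a Friday; its first Sunday is the 3rd, so the 2nd Sunday is the 10th — December 10, 2017.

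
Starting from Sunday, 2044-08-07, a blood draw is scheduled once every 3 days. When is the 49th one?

2044-12-29

The 49th occurrence is 48 intervals after the first: 48 × 3 = 144 days after 2044-08-07.
August has 31 days — 24 days to the end of August leaves 120.
September has 30 days (90 left).
October has 31 days (59 left).
November has 30 days (29 left).
29 days into December → 2044-12-29.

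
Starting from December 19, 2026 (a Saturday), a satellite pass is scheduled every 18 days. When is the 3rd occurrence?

January 24, 2027

The 3rd occurrence is 2 intervals after the first: 2 × 18 = 36 days after December 19, 2026.
December has 31 days — 12 days to the end of December leaves 24.
24 days into January → January 24, 2027.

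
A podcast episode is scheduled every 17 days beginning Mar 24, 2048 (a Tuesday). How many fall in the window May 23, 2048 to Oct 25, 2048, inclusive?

Occurrences land 17·i days after Mar 24, 2048 for i = 0, 1, 2, …
May 23, 2048 is 60 days after the start; 60 ÷ 17 = 3 remainder 9; since the remainder is 9, round up to i = 4. First occurrence in the window: #5 on May 31, 2048 (4×17 = 68 days in).
Oct 25, 2048 is 215 days after the start; 215 ÷ 17 = 12 remainder 11. Last occurrence in the window: #13 on Oct 14, 2048.
Occurrences #5 through #13: 9 in total.

9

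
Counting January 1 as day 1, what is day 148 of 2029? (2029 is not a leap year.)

28 May 2029

January has 31 days (148 − 31 = 117 remain).
February has 28 days (117 − 28 = 89 remain).
March has 31 days (89 − 31 = 58 remain).
April has 30 days (58 − 30 = 28 remain).
28 into May → May 28.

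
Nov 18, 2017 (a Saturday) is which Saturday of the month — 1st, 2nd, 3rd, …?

Day 18 falls in week ⌈18/7⌉ of the month.
Days 1–7 hold the 1st Saturday, 8–14 the 2nd, 15–21 the 3rd, 22–28 the 4th, 29–31 the 5th.
18 is in the range for the 3rd.

3rd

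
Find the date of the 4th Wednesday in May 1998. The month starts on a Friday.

May 1998 begins on a Friday, so the first Wednesday is May 6 (5 days later).
The 4th Wednesday is 3 weeks later: 6 + 21 = 27.

1998-05-27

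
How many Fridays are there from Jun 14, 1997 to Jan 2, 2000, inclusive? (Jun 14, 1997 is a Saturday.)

Jun 14, 1997 is a Saturday; the first Friday on or after it is Jun 20, 1997 (6 days later).
From Jun 20, 1997 to Jan 2, 2000: 194 + 365 + 365 + 2 = 926 days (rest of 1997, 1998, 1999, to Jan 2, 2000 in 2000).
926 ÷ 7 = 132 full weeks with remainder 2, so 132 more Fridays after the first → 133.

133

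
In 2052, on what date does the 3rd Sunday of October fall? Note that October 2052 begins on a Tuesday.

October 2052 begins on a Tuesday, so the first Sunday is October 6 (5 days later).
The 3rd Sunday is 2 weeks later: 6 + 14 = 20.

October 20, 2052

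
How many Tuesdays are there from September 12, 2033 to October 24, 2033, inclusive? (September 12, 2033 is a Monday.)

6

September 12, 2033 is a Monday; the first Tuesday on or after it is September 13, 2033 (1 day later).
From September 13, 2033 to October 24, 2033: 17 + 24 = 41 days (rest of September, October).
41 ÷ 7 = 5 full weeks with remainder 6, so 5 more Tuesdays after the first → 6.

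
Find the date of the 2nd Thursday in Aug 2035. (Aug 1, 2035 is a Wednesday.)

Aug 9, 2035

Aug 2035 begins on a Wednesday, so the first Thursday is Aug 2 (1 day later).
The 2nd Thursday is 1 weeks later: 2 + 7 = 9.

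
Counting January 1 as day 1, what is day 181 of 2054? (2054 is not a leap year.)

2054-06-30

January has 31 days (181 − 31 = 150 remain).
February has 28 days (150 − 28 = 122 remain).
March has 31 days (122 − 31 = 91 remain).
April has 30 days (91 − 30 = 61 remain).
May has 31 days (61 − 31 = 30 remain).
30 into June → June 30.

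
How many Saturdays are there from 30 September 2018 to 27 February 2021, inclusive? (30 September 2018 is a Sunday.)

30 September 2018 is a Sunday; the first Saturday on or after it is 6 October 2018 (6 days later).
From 6 October 2018 to 27 February 2021: 86 + 365 + 366 + 58 = 875 days (rest of 2018, 2019, 2020, to 27 February 2021 in 2021).
875 ÷ 7 = 125 full weeks with remainder 0, so 125 more Saturdays after the first → 126.

126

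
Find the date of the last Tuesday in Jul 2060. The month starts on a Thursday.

Jul 2060 begins on a Thursday, so the first Tuesday is Jul 6 (5 days later).
Jul 2060 has 31 days. Adding weeks: 6, 13, 20, 27 — the last one ≤ 31 is the 27th.

Jul 27, 2060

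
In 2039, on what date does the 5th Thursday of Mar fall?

Mar 31, 2039

Mar 2039 begins on a Tuesday, so the first Thursday is Mar 3 (2 days later).
The 5th Thursday is 4 weeks later: 3 + 28 = 31.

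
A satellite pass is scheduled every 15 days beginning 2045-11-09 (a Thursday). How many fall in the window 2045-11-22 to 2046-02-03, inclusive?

Occurrences land 15·i days after 2045-11-09 for i = 0, 1, 2, …
2045-11-22 is 13 days after the start; 13 ÷ 15 = 0 remainder 13; since the remainder is 13, round up to i = 1. First occurrence in the window: #2 on 2045-11-24 (1×15 = 15 days in).
2046-02-03 is 86 days after the start; 86 ÷ 15 = 5 remainder 11. Last occurrence in the window: #6 on 2046-01-23.
Occurrences #2 through #6: 5 in total.

5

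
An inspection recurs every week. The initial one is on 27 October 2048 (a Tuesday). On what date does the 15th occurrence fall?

The 15th occurrence is 14 intervals after the first: 14 × 7 = 98 days after 27 October 2048.
October has 31 days — 4 days to the end of October leaves 94.
November has 30 days (64 left).
December has 31 days (33 left).
January has 31 days (2 left).
2 days into February → 2 February 2049.

2 February 2049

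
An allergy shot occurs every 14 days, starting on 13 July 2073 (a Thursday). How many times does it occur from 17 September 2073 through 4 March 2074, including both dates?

Occurrences land 14·i days after 13 July 2073 for i = 0, 1, 2, …
17 September 2073 is 66 days after the start; 66 ÷ 14 = 4 remainder 10; since the remainder is 10, round up to i = 5. First occurrence in the window: #6 on 21 September 2073 (5×14 = 70 days in).
4 March 2074 is 234 days after the start; 234 ÷ 14 = 16 remainder 10. Last occurrence in the window: #17 on 22 February 2074.
Occurrences #6 through #17: 12 in total.

12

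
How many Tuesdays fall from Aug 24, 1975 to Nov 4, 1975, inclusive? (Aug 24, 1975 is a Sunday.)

Aug 24, 1975 is a Sunday; the first Tuesday on or after it is Aug 26, 1975 (2 days later).
From Aug 26, 1975 to Nov 4, 1975: 5 + 30 + 31 + 4 = 70 days (rest of Aug, Sep, Oct, Nov).
70 ÷ 7 = 10 full weeks with remainder 0, so 10 more Tuesdays after the first → 11.

11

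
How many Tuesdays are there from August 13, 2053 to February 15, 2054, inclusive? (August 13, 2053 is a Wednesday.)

26

August 13, 2053 is a Wednesday; the first Tuesday on or after it is August 19, 2053 (6 days later).
From August 19, 2053 to February 15, 2054: 12 + 30 + 31 + 30 + 31 + 31 + 15 = 180 days (rest of August, September, October, November, December, January, February).
180 ÷ 7 = 25 full weeks with remainder 5, so 25 more Tuesdays after the first → 26.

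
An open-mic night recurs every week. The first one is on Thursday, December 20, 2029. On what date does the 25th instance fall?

June 6, 2030

The 25th occurrence is 24 intervals after the first: 24 × 7 = 168 days after December 20, 2029.
December has 31 days — 11 days to the end of December leaves 157.
January has 31 days (126 left).
February has 28 days (98 left).
March has 31 days (67 left).
April has 30 days (37 left).
May has 31 days (6 left).
6 days into June → June 6, 2030.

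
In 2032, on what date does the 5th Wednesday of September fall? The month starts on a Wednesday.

September 2032 begins on a Wednesday, so the first Wednesday is September 1.
The 5th Wednesday is 4 weeks later: 1 + 28 = 29.

September 29, 2032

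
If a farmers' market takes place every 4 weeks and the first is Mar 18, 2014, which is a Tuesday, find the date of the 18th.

Jul 7, 2015

The 18th occurrence is 17 intervals after the first: 17 × 28 = 476 days after Mar 18, 2014.
Mar has 31 days — 13 days to the end of Mar leaves 463.
From end of Mar to end of 2014 is 275 days (188 left).
Jan has 31 days (157 left).
Feb has 28 days (129 left).
Mar has 31 days (98 left).
Apr has 30 days (68 left).
May has 31 days (37 left).
Jun has 30 days (7 left).
7 days into Jul → Jul 7, 2015.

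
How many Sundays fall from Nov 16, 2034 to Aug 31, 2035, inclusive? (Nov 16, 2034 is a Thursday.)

Nov 16, 2034 is a Thursday; the first Sunday on or after it is Nov 19, 2034 (3 days later).
From Nov 19, 2034 to Aug 31, 2035: 11 + 31 + 31 + 28 + 31 + 30 + 31 + 30 + 31 + 31 = 285 days (rest of Nov, Dec, Jan, Feb, Mar, Apr, May, Jun, Jul, Aug).
285 ÷ 7 = 40 full weeks with remainder 5, so 40 more Sundays after the first → 41.

41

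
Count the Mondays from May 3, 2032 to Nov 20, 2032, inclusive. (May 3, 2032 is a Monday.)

29

May 3, 2032 is a Monday; the first Monday on or after it is May 3, 2032.
From May 3, 2032 to Nov 20, 2032: 28 + 30 + 31 + 31 + 30 + 31 + 20 = 201 days (rest of May, Jun, Jul, Aug, Sep, Oct, Nov).
201 ÷ 7 = 28 full weeks with remainder 5, so 28 more Mondays after the first → 29.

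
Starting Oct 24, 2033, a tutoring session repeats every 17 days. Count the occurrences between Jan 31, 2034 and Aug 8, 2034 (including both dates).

11

Occurrences land 17·i days after Oct 24, 2033 for i = 0, 1, 2, …
Jan 31, 2034 is 99 days after the start; 99 ÷ 17 = 5 remainder 14; since the remainder is 14, round up to i = 6. First occurrence in the window: #7 on Feb 3, 2034 (6×17 = 102 days in).
Aug 8, 2034 is 288 days after the start; 288 ÷ 17 = 16 remainder 16. Last occurrence in the window: #17 on Jul 23, 2034.
Occurrences #7 through #17: 11 in total.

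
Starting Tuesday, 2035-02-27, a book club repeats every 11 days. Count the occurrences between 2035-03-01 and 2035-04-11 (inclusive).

Occurrences land 11·i days after 2035-02-27 for i = 0, 1, 2, …
2035-03-01 is 2 days after the start; 2 ÷ 11 = 0 remainder 2; since the remainder is 2, round up to i = 1. First occurrence in the window: #2 on 2035-03-10 (1×11 = 11 days in).
2035-04-11 is 43 days after the start; 43 ÷ 11 = 3 remainder 10. Last occurrence in the window: #4 on 2035-04-01.
Occurrences #2 through #4: 3 in total.

3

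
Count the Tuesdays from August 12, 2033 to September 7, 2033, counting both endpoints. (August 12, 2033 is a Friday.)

4

August 12, 2033 is a Friday; the first Tuesday on or after it is August 16, 2033 (4 days later).
From August 16, 2033 to September 7, 2033: 15 + 7 = 22 days (rest of August, September).
22 ÷ 7 = 3 full weeks with remainder 1, so 3 more Tuesdays after the first → 4.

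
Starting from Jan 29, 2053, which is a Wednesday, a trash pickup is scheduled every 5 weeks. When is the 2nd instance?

Mar 5, 2053

The 2nd occurrence is 1 interval after the first: 1 × 35 = 35 days after Jan 29, 2053.
Jan has 31 days — 2 days to the end of Jan leaves 33.
Feb has 28 days (5 left).
5 days into Mar → Mar 5, 2053.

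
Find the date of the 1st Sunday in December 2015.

2015-12-06

The first Sunday of December 2015 is December 6.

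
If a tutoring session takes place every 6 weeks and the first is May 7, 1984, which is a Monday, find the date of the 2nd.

The 2nd occurrence is 1 interval after the first: 1 × 42 = 42 days after May 7, 1984.
May has 31 days — 24 days to the end of May leaves 18.
18 days into Jun → Jun 18, 1984.

Jun 18, 1984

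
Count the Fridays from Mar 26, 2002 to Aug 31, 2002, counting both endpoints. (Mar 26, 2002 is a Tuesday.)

Mar 26, 2002 is a Tuesday; the first Friday on or after it is Mar 29, 2002 (3 days later).
From Mar 29, 2002 to Aug 31, 2002: 2 + 30 + 31 + 30 + 31 + 31 = 155 days (rest of Mar, Apr, May, Jun, Jul, Aug).
155 ÷ 7 = 22 full weeks with remainder 1, so 22 more Fridays after the first → 23.

23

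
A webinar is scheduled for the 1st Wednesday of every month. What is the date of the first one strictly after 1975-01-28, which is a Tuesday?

1975-02-05

January 1975 starts on a Wednesday, so its 1st Wednesday is 1975-01-01.
That is not after 1975-01-28, so look at February 1975.
February 1975 starts on a Saturday, so its 1st Wednesday is 1975-02-05 (4 days in).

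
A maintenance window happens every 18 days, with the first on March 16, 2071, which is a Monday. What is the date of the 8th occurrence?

The 8th occurrence is 7 intervals after the first: 7 × 18 = 126 days after March 16, 2071.
March has 31 days — 15 days to the end of March leaves 111.
April has 30 days (81 left).
May has 31 days (50 left).
June has 30 days (20 left).
20 days into July → July 20, 2071.

July 20, 2071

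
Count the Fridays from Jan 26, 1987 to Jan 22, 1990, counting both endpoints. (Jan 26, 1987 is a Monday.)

Jan 26, 1987 is a Monday; the first Friday on or after it is Jan 30, 1987 (4 days later).
From Jan 30, 1987 to Jan 22, 1990: 335 + 366 + 365 + 22 = 1088 days (rest of 1987, 1988, 1989, to Jan 22, 1990 in 1990).
1088 ÷ 7 = 155 full weeks with remainder 3, so 155 more Fridays after the first → 156.

156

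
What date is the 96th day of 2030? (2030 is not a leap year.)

January has 31 days (96 − 31 = 65 remain).
February has 28 days (65 − 28 = 37 remain).
March has 31 days (37 − 31 = 6 remain).
6 into April → April 6.

6 April 2030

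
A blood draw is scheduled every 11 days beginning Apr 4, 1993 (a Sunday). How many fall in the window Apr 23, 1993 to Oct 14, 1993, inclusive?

16

Occurrences land 11·i days after Apr 4, 1993 for i = 0, 1, 2, …
Apr 23, 1993 is 19 days after the start; 19 ÷ 11 = 1 remainder 8; since the remainder is 8, round up to i = 2. First occurrence in the window: #3 on Apr 26, 1993 (2×11 = 22 days in).
Oct 14, 1993 is 193 days after the start; 193 ÷ 11 = 17 remainder 6. Last occurrence in the window: #18 on Oct 8, 1993.
Occurrences #3 through #18: 16 in total.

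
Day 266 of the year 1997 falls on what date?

January has 31 days (266 − 31 = 235 remain).
February has 28 days (235 − 28 = 207 remain).
March has 31 days (207 − 31 = 176 remain).
April has 30 days (176 − 30 = 146 remain).
May has 31 days (146 − 31 = 115 remain).
June has 30 days (115 − 30 = 85 remain).
July has 31 days (85 − 31 = 54 remain).
August has 31 days (54 − 31 = 23 remain).
23 into September → September 23.

September 23, 1997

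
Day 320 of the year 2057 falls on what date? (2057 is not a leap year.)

November 16, 2057

January has 31 days (320 − 31 = 289 remain).
February has 28 days (289 − 28 = 261 remain).
March has 31 days (261 − 31 = 230 remain).
April has 30 days (230 − 30 = 200 remain).
May has 31 days (200 − 31 = 169 remain).
June has 30 days (169 − 30 = 139 remain).
July has 31 days (139 − 31 = 108 remain).
August has 31 days (108 − 31 = 77 remain).
September has 30 days (77 − 30 = 47 remain).
October has 31 days (47 − 31 = 16 remain).
16 into November → November 16.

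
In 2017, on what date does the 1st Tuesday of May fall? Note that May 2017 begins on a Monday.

May 2017 begins on a Monday, so the first Tuesday is May 2 (1 day later).

2 May 2017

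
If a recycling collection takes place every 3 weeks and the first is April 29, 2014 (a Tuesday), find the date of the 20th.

June 2, 2015

The 20th occurrence is 19 intervals after the first: 19 × 21 = 399 days after April 29, 2014.
April has 30 days — 1 day to the end of April leaves 398.
May has 31 days (367 left).
June has 30 days (337 left).
July has 31 days (306 left).
August has 31 days (275 left).
September has 30 days (245 left).
October has 31 days (214 left).
November has 30 days (184 left).
December has 31 days (153 left).
January has 31 days (122 left).
February has 28 days (94 left).
March has 31 days (63 left).
April has 30 days (33 left).
May has 31 days (2 left).
2 days into June → June 2, 2015.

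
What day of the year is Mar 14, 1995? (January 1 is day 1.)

Days in months before Mar: 31 + 28 = 59.
Plus 14 days into Mar → day 73.

73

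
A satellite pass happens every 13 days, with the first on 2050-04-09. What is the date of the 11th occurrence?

The 11th occurrence is 10 intervals after the first: 10 × 13 = 130 days after 2050-04-09.
April has 30 days — 21 days to the end of April leaves 109.
May has 31 days (78 left).
June has 30 days (48 left).
July has 31 days (17 left).
17 days into August → 2050-08-17.

2050-08-17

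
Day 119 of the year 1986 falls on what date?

Apr 29, 1986

Jan has 31 days (119 − 31 = 88 remain).
Feb has 28 days (88 − 28 = 60 remain).
Mar has 31 days (60 − 31 = 29 remain).
29 into Apr → Apr 29.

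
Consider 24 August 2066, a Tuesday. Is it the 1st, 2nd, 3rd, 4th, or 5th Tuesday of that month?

Day 24 falls in week ⌈24/7⌉ of the month.
Days 1–7 hold the 1st Tuesday, 8–14 the 2nd, 15–21 the 3rd, 22–28 the 4th, 29–31 the 5th.
24 is in the range for the 4th.

4th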